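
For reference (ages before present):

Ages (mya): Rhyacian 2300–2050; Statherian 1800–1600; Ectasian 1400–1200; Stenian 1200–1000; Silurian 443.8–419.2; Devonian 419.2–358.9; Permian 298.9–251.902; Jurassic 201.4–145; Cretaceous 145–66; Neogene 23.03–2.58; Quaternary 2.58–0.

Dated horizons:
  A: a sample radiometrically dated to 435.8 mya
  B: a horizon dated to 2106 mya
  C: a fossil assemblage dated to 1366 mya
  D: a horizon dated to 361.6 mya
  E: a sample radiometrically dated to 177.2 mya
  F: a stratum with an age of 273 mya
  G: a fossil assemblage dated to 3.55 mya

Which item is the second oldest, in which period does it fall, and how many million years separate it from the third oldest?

Larger Ma means older, so oldest first: B 2106 > C 1366 > A 435.8 > D 361.6 > F 273 > E 177.2 > G 3.55.
Counting 2 along gives C (1366 Ma); the excerpt puts that inside the Ectasian, 1400–1200 Ma.
Next in line is A (435.8 Ma), and 1366 − 435.8 = 930.2 Myr.

C, in the Ectasian; 930.2 million years to A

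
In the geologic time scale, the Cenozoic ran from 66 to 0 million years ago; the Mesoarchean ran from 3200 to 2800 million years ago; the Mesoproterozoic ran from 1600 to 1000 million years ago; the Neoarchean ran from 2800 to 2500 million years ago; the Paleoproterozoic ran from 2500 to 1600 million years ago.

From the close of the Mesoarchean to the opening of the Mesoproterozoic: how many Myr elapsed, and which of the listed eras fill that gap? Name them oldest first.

The Mesoarchean closes at 2800 Ma and the Mesoproterozoic opens at 1600 Ma, so the interval is 2800 − 1600 = 1200 Myr.
An era fits inside if it starts at or after 2800 Ma and ends at or before 1600 Ma; oldest first that gives Neoarchean, Paleoproterozoic.

1200 million years; Neoarchean, Paleoproterozoic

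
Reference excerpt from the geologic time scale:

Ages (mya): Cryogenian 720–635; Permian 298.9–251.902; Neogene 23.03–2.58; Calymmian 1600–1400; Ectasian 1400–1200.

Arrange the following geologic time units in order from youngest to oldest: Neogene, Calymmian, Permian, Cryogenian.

Read off each span (Ma): Neogene 23.03–2.58; Calymmian 1600–1400; Permian 298.9–251.902; Cryogenian 720–635.
Larger Ma is older, so oldest→youngest is Calymmian, Cryogenian, Permian, Neogene; reverse it for youngest→oldest.

Neogene → Permian → Cryogenian → Calymmian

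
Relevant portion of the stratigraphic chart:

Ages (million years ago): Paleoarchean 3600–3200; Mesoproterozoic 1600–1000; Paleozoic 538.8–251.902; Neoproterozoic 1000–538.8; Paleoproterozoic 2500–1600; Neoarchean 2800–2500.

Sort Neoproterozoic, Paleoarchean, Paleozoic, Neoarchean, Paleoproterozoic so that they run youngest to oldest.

Read off each span (Ma): Neoproterozoic 1000–538.8; Paleoarchean 3600–3200; Paleozoic 538.8–251.902; Neoarchean 2800–2500; Paleoproterozoic 2500–1600.
Larger Ma is older, so oldest→youngest is Paleoarchean, Neoarchean, Paleoproterozoic, Neoproterozoic, Paleozoic; reverse it for youngest→oldest.

Paleozoic → Neoproterozoic → Paleoproterozoic → Neoarchean → Paleoarchean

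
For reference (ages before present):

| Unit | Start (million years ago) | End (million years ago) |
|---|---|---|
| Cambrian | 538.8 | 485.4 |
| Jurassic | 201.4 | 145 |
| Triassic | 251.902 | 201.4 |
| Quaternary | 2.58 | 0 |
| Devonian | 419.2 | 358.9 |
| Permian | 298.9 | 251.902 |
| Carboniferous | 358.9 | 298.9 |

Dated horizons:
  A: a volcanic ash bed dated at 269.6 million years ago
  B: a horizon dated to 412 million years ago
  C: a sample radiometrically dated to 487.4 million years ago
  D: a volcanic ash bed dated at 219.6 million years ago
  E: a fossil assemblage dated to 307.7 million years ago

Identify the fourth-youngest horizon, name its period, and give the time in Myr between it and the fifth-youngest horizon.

B, in the Devonian; 75.4 million years to C

Smaller Ma means younger, so youngest first: D 219.6 < A 269.6 < E 307.7 < B 412 < C 487.4.
Counting 4 along gives B (412 Ma); the excerpt puts that inside the Devonian, 419.2–358.9 Ma.
Next in line is C (487.4 Ma), and 487.4 − 412 = 75.4 Myr.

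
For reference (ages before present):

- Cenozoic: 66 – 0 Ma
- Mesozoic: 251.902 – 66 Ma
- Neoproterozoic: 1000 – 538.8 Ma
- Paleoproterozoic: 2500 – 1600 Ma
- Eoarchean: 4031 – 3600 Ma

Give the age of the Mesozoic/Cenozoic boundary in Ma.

The Mesozoic ends and the Cenozoic begins at 66 Ma.

66 Ma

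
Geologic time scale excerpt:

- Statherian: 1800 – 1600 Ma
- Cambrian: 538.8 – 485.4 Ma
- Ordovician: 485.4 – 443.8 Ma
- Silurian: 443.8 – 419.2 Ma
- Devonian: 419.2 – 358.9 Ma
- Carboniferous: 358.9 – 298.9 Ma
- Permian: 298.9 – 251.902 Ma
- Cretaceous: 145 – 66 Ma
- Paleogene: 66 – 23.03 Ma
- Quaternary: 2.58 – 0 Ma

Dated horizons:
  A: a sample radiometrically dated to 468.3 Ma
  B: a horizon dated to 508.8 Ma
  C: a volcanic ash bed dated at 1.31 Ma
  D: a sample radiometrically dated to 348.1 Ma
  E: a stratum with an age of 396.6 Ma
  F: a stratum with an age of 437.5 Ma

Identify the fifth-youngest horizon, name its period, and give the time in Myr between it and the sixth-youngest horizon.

A, in the Ordovician; 40.5 million years to B

Smaller Ma means younger, so youngest first: C 1.31 < D 348.1 < E 396.6 < F 437.5 < A 468.3 < B 508.8.
Counting 5 along gives A (468.3 Ma); the excerpt puts that inside the Ordovician, 485.4–443.8 Ma.
Next in line is B (508.8 Ma), and 508.8 − 468.3 = 40.5 Myr.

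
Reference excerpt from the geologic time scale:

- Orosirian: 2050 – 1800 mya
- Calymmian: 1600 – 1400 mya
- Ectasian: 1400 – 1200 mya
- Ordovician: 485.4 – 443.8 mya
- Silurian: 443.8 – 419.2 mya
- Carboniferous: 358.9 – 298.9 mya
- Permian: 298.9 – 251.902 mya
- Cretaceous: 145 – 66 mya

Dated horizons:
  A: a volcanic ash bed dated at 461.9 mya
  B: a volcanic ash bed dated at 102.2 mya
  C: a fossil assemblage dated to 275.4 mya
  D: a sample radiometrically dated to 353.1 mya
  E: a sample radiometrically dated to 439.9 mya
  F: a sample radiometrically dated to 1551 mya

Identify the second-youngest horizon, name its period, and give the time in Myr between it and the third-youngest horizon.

C, in the Permian; 77.7 million years to D

Sorted youngest-first by Ma: B (102.2), C (275.4), D (353.1), E (439.9), A (461.9), F (1551).
The second youngest is C at 275.4 Ma, which lies in 298.9–251.902 Ma: the Permian.
The third youngest is D at 353.1 Ma; separation = |275.4 − 353.1| = 77.7 Myr.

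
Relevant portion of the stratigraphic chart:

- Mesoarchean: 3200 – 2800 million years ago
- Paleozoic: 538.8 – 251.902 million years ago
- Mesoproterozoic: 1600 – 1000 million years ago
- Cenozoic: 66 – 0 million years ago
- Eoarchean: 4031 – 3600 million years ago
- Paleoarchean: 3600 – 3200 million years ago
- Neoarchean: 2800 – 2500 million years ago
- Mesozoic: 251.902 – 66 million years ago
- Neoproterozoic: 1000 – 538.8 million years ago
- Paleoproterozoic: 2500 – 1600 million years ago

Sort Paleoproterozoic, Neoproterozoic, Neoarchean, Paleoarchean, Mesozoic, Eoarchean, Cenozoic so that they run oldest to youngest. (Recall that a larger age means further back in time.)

Sorting by start age (descending Ma, since larger Ma = older): Eoarchean began 4031, Paleoarchean began 3600, Neoarchean began 2800, Paleoproterozoic began 2500, Neoproterozoic began 1000, Mesozoic began 251.902, Cenozoic began 66.

Eoarchean, then Paleoarchean, then Neoarchean, then Paleoproterozoic, then Neoproterozoic, then Mesozoic, then Cenozoic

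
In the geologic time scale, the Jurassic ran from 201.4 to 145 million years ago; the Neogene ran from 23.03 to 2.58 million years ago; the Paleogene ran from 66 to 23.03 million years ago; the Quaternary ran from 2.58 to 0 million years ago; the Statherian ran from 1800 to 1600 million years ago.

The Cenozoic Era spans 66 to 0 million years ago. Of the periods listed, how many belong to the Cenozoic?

3

Periods inside 66–0 Ma: Paleogene, Neogene, Quaternary — 3 in total.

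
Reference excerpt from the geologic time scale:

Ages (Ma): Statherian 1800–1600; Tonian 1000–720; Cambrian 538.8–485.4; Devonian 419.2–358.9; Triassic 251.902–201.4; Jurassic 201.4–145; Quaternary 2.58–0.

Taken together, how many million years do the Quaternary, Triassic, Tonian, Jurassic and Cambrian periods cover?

Duration is start − end for each: (2.58 − 0) + (251.902 − 201.4) + (1000 − 720) + (201.4 − 145) + (538.8 − 485.4).
That is 2.58 + 50.502 + 280 + 56.4 + 53.4, which totals 442.882 million years.

442.882 million years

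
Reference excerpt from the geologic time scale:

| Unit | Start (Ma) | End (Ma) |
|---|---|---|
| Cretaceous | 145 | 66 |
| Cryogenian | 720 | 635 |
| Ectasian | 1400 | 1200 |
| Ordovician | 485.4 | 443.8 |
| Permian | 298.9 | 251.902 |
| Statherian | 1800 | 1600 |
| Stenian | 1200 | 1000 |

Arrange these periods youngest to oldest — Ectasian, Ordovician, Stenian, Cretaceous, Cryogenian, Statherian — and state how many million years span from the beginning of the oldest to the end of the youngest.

From the excerpt: Ectasian 1400–1200; Ordovician 485.4–443.8; Stenian 1200–1000; Cretaceous 145–66; Cryogenian 720–635; Statherian 1800–1600 (Ma).
Larger Ma is earlier, so the oldest is Statherian and the youngest is Cretaceous; youngest to oldest: Cretaceous, Ordovician, Cryogenian, Stenian, Ectasian, Statherian.
Oldest start 1800 minus youngest end 66 gives 1734 Myr overall.

Cretaceous → Ordovician → Cryogenian → Stenian → Ectasian → Statherian; total span 1734 Myr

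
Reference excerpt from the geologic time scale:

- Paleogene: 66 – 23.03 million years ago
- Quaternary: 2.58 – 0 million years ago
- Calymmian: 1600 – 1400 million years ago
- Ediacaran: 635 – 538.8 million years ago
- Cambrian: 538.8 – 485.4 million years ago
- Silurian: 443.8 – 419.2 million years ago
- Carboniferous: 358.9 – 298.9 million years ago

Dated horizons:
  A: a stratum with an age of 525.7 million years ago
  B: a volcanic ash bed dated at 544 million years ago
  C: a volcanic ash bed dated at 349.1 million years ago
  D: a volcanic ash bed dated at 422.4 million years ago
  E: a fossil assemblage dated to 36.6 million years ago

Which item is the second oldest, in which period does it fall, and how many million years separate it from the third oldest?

Sorted oldest-first by Ma: B (544), A (525.7), D (422.4), C (349.1), E (36.6).
The second oldest is A at 525.7 Ma, which lies in 538.8–485.4 Ma: the Cambrian.
The third oldest is D at 422.4 Ma; separation = |525.7 − 422.4| = 103.3 Myr.

A, in the Cambrian; 103.3 million years to D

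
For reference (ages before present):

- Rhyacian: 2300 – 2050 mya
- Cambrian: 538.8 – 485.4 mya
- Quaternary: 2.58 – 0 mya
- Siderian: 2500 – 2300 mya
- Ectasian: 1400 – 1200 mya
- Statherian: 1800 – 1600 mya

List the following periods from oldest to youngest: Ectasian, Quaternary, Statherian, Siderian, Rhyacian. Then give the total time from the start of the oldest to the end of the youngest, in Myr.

Start ages (Ma): Siderian 2500, Rhyacian 2300, Statherian 1800, Ectasian 1400, Quaternary 2.58.
Ordered oldest to youngest: Siderian, Rhyacian, Statherian, Ectasian, Quaternary.
Span = 2500 − 0 = 2500 Myr.

Siderian, Rhyacian, Statherian, Ectasian, Quaternary; total span 2500 Myr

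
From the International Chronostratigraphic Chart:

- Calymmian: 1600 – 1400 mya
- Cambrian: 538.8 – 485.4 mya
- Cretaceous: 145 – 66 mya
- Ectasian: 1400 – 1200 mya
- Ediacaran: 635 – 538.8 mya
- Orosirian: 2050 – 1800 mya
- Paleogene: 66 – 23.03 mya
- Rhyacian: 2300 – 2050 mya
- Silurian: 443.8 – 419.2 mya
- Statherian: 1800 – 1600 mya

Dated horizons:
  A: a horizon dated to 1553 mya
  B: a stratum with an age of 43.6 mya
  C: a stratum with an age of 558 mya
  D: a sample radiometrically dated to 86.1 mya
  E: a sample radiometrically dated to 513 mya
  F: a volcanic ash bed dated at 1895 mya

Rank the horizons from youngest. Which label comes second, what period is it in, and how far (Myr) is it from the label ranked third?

D, in the Cretaceous; 426.9 million years to E

Sorted youngest-first by Ma: B (43.6), D (86.1), E (513), C (558), A (1553), F (1895).
The second youngest is D at 86.1 Ma, which lies in 145–66 Ma: the Cretaceous.
The third youngest is E at 513 Ma; separation = |86.1 − 513| = 426.9 Myr.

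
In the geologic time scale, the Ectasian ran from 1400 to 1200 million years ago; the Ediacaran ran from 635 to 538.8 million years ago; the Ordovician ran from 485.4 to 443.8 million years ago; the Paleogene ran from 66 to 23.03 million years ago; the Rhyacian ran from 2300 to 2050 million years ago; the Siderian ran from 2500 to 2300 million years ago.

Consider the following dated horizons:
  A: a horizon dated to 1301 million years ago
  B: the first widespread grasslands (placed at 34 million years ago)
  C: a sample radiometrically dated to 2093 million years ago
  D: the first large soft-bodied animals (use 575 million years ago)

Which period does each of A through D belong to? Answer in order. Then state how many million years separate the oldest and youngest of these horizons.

A — Ectasian; B — Paleogene; C — Rhyacian; D — Ediacaran; span 2059 million years

A: 1301 Ma lies in 1400–1200 Ma, so Ectasian.
B: 34 Ma lies in 66–23.03 Ma, so Paleogene.
C: 2093 Ma lies in 2300–2050 Ma, so Rhyacian.
D: 575 Ma lies in 635–538.8 Ma, so Ediacaran.
Oldest = 2093 Ma, youngest = 34 Ma → span 2059 Myr.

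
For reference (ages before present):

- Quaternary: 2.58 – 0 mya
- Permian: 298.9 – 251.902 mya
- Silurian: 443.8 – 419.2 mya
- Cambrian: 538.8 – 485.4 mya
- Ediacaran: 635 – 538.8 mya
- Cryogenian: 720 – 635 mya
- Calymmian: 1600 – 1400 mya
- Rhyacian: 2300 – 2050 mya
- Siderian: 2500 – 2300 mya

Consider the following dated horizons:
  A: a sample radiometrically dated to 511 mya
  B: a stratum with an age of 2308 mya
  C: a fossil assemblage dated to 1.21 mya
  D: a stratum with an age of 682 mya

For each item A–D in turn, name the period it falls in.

A: 511 Ma lies in 538.8–485.4 Ma, so Cambrian.
B: 2308 Ma lies in 2500–2300 Ma, so Siderian.
C: 1.21 Ma lies in 2.58–0 Ma, so Quaternary.
D: 682 Ma lies in 720–635 Ma, so Cryogenian.

A — Cambrian; B — Siderian; C — Quaternary; D — Cryogenian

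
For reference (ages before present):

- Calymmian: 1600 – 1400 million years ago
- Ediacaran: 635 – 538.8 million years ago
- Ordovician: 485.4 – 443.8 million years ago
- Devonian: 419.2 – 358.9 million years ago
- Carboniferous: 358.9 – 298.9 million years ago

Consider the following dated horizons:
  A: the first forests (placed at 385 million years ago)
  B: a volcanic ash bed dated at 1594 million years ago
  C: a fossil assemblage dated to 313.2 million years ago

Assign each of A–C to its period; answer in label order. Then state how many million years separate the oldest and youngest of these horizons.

Match each age against the start–end ranges in the excerpt: A = 385 Ma → Devonian (419.2–358.9); B = 1594 Ma → Calymmian (1600–1400); C = 313.2 Ma → Carboniferous (358.9–298.9).
The largest age is 1594 Ma and the smallest is 313.2 Ma; their difference is 1280.8 Myr.

A — Devonian; B — Calymmian; C — Carboniferous; span 1280.8 million years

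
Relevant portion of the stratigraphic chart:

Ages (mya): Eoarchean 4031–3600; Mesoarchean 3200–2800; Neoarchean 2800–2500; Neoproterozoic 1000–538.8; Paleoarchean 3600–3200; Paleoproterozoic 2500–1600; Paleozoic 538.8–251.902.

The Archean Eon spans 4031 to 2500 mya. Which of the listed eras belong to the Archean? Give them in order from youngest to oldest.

Neoarchean, Mesoarchean, Paleoarchean, Eoarchean

Eras with both bounds inside 4031–2500 Ma: Neoarchean (2800–2500), Mesoarchean (3200–2800), Paleoarchean (3600–3200), Eoarchean (4031–3600).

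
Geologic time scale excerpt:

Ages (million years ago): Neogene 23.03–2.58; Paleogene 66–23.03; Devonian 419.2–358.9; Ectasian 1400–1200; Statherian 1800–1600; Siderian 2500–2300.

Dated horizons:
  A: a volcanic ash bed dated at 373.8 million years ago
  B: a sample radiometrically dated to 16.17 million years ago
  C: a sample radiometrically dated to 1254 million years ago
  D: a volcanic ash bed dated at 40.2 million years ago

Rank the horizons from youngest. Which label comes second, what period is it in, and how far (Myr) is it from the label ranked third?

Sorted youngest-first by Ma: B (16.17), D (40.2), A (373.8), C (1254).
The second youngest is D at 40.2 Ma, which lies in 66–23.03 Ma: the Paleogene.
The third youngest is A at 373.8 Ma; separation = |40.2 − 373.8| = 333.6 Myr.

D, in the Paleogene; 333.6 million years to A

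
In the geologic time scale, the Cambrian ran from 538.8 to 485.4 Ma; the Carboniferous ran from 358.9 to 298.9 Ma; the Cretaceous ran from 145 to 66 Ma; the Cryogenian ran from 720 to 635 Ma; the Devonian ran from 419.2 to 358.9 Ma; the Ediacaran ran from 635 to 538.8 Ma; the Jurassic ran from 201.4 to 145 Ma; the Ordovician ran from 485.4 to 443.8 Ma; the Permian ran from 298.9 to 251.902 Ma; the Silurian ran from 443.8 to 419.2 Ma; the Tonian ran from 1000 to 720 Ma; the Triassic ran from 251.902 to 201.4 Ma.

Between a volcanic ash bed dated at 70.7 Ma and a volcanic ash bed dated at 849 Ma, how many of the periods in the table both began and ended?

849 Ma sits inside the Tonian (1000–720) and 70.7 Ma inside the Cretaceous (145–66); neither of those is wholly between the two dates.
The listed periods lying completely between them are Cryogenian, Ediacaran, Cambrian, Ordovician, Silurian, Devonian, Carboniferous, Permian, Triassic, Jurassic — 10 in all.

10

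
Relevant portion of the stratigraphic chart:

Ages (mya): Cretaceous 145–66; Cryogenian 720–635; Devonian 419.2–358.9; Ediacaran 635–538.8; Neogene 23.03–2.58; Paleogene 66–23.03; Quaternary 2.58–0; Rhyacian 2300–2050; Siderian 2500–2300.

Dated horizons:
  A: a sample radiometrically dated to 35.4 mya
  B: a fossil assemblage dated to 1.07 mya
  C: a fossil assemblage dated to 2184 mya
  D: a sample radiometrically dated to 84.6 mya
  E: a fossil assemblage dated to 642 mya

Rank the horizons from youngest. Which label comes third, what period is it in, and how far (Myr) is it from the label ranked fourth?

Smaller Ma means younger, so youngest first: B 1.07 < A 35.4 < D 84.6 < E 642 < C 2184.
Counting 3 along gives D (84.6 Ma); the excerpt puts that inside the Cretaceous, 145–66 Ma.
Next in line is E (642 Ma), and 642 − 84.6 = 557.4 Myr.

D, in the Cretaceous; 557.4 million years to E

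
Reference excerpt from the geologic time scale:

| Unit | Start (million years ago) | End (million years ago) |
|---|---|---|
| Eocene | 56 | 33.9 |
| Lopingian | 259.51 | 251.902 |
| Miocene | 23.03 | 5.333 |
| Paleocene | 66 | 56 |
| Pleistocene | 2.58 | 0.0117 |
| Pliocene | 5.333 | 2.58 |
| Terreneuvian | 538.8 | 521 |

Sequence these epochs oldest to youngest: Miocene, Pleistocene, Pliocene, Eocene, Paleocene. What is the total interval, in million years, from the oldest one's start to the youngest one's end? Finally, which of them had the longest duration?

From the excerpt: Miocene 23.03–5.333; Pleistocene 2.58–0.0117; Pliocene 5.333–2.58; Eocene 56–33.9; Paleocene 66–56 (Ma).
Larger Ma is earlier, so the oldest is Paleocene and the youngest is Pleistocene; oldest to youngest: Paleocene, Eocene, Miocene, Pliocene, Pleistocene.
Oldest start 66 minus youngest end 0.0117 gives 65.9883 Myr overall.
Individual lengths (start − end): Paleocene 10; Pleistocene 2.5683; Eocene 22.1; Pliocene 2.753; Miocene 17.697. The largest is Eocene at 22.1 Myr.

Paleocene, Eocene, Miocene, Pliocene, Pleistocene; total span 65.9883 Myr; longest is Eocene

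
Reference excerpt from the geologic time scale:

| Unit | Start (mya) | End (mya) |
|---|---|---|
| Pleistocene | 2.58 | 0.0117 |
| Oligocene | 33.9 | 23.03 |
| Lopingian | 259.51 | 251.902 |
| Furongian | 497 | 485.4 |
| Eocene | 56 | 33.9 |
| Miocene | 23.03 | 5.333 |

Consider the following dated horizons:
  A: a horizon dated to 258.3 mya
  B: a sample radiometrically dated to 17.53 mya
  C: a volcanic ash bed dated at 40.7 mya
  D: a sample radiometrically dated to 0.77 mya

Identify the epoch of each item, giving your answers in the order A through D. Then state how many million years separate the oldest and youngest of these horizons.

A — Lopingian; B — Miocene; C — Eocene; D — Pleistocene; span 257.53 million years

Match each age against the start–end ranges in the excerpt: A = 258.3 Ma → Lopingian (259.51–251.902); B = 17.53 Ma → Miocene (23.03–5.333); C = 40.7 Ma → Eocene (56–33.9); D = 0.77 Ma → Pleistocene (2.58–0.0117).
The largest age is 258.3 Ma and the smallest is 0.77 Ma; their difference is 257.53 Myr.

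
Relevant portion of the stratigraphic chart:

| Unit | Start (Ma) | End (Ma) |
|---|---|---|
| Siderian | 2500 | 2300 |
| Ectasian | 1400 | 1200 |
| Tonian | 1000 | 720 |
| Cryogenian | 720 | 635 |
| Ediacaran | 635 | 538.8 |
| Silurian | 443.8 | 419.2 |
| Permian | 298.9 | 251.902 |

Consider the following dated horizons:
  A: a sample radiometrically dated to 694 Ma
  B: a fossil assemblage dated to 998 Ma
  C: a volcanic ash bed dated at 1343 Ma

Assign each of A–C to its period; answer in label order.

A: 694 Ma lies in 720–635 Ma, so Cryogenian.
B: 998 Ma lies in 1000–720 Ma, so Tonian.
C: 1343 Ma lies in 1400–1200 Ma, so Ectasian.

A — Cryogenian; B — Tonian; C — Ectasian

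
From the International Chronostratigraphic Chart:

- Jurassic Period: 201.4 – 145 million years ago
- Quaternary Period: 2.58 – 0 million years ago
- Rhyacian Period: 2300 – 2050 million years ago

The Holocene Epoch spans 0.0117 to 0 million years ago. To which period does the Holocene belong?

The Holocene (0.0117–0 Ma) lies entirely within 2.58–0 Ma, the Quaternary Period.

Quaternary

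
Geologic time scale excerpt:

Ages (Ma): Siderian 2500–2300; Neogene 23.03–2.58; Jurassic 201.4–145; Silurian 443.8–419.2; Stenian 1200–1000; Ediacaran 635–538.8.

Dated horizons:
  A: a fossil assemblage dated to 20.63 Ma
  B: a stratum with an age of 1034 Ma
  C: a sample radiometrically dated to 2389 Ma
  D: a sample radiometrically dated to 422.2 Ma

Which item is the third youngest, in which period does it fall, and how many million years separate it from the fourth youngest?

Sorted youngest-first by Ma: A (20.63), D (422.2), B (1034), C (2389).
The third youngest is B at 1034 Ma, which lies in 1200–1000 Ma: the Stenian.
The fourth youngest is C at 2389 Ma; separation = |1034 − 2389| = 1355 Myr.

B, in the Stenian; 1355 million years to C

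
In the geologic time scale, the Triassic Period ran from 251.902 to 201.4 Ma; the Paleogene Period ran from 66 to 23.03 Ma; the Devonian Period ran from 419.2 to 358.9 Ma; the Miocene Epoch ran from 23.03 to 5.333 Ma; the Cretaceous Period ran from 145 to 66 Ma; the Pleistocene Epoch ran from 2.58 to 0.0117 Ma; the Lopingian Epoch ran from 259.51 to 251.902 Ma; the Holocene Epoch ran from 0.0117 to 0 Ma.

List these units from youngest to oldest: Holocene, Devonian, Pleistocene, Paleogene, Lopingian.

Holocene, Pleistocene, Paleogene, Lopingian, Devonian

Sorting by start age (ascending Ma, since larger Ma = older): Holocene began 0.0117, Pleistocene began 2.58, Paleogene began 66, Lopingian began 259.51, Devonian began 419.2.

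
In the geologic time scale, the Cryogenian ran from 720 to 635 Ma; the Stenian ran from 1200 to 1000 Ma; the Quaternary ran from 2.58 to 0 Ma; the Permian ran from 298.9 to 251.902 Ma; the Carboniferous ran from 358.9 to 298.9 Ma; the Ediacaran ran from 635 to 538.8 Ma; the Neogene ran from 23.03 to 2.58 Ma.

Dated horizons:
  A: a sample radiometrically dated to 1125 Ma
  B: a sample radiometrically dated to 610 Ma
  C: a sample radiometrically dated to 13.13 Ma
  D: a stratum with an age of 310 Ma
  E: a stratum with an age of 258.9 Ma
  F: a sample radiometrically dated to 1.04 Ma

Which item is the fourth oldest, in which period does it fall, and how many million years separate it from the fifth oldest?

E, in the Permian; 245.77 million years to C

Larger Ma means older, so oldest first: A 1125 > B 610 > D 310 > E 258.9 > C 13.13 > F 1.04.
Counting 4 along gives E (258.9 Ma); the excerpt puts that inside the Permian, 298.9–251.902 Ma.
Next in line is C (13.13 Ma), and 258.9 − 13.13 = 245.77 Myr.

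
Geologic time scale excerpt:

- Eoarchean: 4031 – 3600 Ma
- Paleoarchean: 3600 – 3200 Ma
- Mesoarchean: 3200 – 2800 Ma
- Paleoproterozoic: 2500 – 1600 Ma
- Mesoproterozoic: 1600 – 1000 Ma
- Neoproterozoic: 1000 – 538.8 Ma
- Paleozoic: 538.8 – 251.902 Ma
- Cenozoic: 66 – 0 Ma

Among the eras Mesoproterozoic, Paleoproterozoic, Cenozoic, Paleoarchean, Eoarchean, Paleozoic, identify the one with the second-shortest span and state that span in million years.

Start − end for each: Mesoproterozoic 1600 − 1000 = 600; Paleoproterozoic 2500 − 1600 = 900; Cenozoic 66 − 0 = 66; Paleoarchean 3600 − 3200 = 400; Eoarchean 4031 − 3600 = 431; Paleozoic 538.8 − 251.902 = 286.898.
Ranking these from shortest: Cenozoic < Paleozoic < Paleoarchean < Eoarchean < Mesoproterozoic < Paleoproterozoic.
Position 2 in that ranking is Paleozoic, which lasted 286.898 Myr.

Paleozoic, 286.898 million years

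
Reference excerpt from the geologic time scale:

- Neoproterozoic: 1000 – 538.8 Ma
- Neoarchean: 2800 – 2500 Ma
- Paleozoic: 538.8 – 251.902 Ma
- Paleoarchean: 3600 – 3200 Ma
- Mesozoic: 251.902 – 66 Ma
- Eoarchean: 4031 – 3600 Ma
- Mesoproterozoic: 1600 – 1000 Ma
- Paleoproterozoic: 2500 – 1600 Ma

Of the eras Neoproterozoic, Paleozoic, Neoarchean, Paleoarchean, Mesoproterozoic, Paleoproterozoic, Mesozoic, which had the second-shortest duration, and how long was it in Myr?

Durations: Neoproterozoic 461.2; Paleozoic 286.898; Neoarchean 300; Paleoarchean 400; Mesoproterozoic 600; Paleoproterozoic 900; Mesozoic 185.902 Myr.
Sorted shortest-first: Mesozoic (185.902), Paleozoic (286.898), Neoarchean (300), Paleoarchean (400), Neoproterozoic (461.2), Mesoproterozoic (600), Paleoproterozoic (900).
The second shortest is Paleozoic at 286.898 Myr.

Paleozoic, 286.898 million years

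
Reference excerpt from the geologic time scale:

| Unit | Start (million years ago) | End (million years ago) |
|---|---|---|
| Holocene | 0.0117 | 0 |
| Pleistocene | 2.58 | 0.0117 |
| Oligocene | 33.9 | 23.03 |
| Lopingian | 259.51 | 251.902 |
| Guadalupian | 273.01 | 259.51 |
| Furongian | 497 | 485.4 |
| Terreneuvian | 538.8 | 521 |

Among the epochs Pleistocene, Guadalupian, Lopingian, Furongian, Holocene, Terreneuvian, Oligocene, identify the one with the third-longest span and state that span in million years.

Durations: Pleistocene 2.5683; Guadalupian 13.5; Lopingian 7.608; Furongian 11.6; Holocene 0.0117; Terreneuvian 17.8; Oligocene 10.87 Myr.
Sorted longest-first: Terreneuvian (17.8), Guadalupian (13.5), Furongian (11.6), Oligocene (10.87), Lopingian (7.608), Pleistocene (2.5683), Holocene (0.0117).
The third longest is Furongian at 11.6 Myr.

Furongian, 11.6 million years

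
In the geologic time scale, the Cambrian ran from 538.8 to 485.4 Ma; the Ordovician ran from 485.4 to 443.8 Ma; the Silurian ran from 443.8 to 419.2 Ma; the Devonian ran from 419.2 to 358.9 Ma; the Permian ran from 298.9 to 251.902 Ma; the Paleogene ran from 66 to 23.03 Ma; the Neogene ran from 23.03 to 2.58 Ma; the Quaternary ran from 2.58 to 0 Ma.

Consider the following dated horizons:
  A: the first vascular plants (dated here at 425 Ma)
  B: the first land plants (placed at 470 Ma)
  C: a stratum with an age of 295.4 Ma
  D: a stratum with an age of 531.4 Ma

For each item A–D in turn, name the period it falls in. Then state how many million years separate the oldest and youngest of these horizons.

A: 425 Ma lies in 443.8–419.2 Ma, so Silurian.
B: 470 Ma lies in 485.4–443.8 Ma, so Ordovician.
C: 295.4 Ma lies in 298.9–251.902 Ma, so Permian.
D: 531.4 Ma lies in 538.8–485.4 Ma, so Cambrian.
Oldest = 531.4 Ma, youngest = 295.4 Ma → span 236 Myr.

A — Silurian; B — Ordovician; C — Permian; D — Cambrian; span 236 million years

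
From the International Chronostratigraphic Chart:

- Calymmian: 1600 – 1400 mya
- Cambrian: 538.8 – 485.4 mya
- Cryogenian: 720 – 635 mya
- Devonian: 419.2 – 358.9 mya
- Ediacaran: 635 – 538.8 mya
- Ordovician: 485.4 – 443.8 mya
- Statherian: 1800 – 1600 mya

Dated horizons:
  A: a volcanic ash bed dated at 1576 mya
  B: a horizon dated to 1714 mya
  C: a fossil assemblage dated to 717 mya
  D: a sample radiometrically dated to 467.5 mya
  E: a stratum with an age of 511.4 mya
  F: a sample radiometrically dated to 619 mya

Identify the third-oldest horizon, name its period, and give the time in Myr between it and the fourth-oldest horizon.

Larger Ma means older, so oldest first: B 1714 > A 1576 > C 717 > F 619 > E 511.4 > D 467.5.
Counting 3 along gives C (717 Ma); the excerpt puts that inside the Cryogenian, 720–635 Ma.
Next in line is F (619 Ma), and 717 − 619 = 98 Myr.

C, in the Cryogenian; 98 million years to F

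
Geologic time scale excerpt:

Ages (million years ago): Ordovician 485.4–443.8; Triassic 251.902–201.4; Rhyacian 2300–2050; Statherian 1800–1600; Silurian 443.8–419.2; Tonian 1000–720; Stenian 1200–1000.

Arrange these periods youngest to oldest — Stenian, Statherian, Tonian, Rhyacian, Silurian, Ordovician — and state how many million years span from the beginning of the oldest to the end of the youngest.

Silurian → Ordovician → Tonian → Stenian → Statherian → Rhyacian; total span 1880.8 Myr

Start ages (Ma): Rhyacian 2300, Statherian 1800, Stenian 1200, Tonian 1000, Ordovician 485.4, Silurian 443.8.
Ordered youngest to oldest: Silurian, Ordovician, Tonian, Stenian, Statherian, Rhyacian.
Span = 2300 − 419.2 = 1880.8 Myr.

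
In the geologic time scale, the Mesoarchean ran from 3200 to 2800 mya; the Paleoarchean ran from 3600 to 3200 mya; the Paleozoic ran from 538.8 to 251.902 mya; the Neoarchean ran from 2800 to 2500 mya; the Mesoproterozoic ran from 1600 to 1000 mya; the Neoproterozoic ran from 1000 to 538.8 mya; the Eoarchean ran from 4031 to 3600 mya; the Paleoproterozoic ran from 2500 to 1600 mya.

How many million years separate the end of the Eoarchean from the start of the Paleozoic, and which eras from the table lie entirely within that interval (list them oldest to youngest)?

The Eoarchean closes at 3600 Ma and the Paleozoic opens at 538.8 Ma, so the interval is 3600 − 538.8 = 3061.2 Myr.
An era fits inside if it starts at or after 3600 Ma and ends at or before 538.8 Ma; oldest first that gives Paleoarchean, Mesoarchean, Neoarchean, Paleoproterozoic, Mesoproterozoic, Neoproterozoic.

3061.2 million years; Paleoarchean, Mesoarchean, Neoarchean, Paleoproterozoic, Mesoproterozoic, Neoproterozoic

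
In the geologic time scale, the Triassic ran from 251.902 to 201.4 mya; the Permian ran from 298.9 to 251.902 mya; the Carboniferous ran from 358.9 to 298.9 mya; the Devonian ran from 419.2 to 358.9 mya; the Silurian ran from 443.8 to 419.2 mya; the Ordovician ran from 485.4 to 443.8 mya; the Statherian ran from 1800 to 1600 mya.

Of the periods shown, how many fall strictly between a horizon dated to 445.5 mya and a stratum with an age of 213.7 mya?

4

445.5 Ma sits inside the Ordovician (485.4–443.8) and 213.7 Ma inside the Triassic (251.902–201.4); neither of those is wholly between the two dates.
The listed periods lying completely between them are Silurian, Devonian, Carboniferous, Permian — 4 in all.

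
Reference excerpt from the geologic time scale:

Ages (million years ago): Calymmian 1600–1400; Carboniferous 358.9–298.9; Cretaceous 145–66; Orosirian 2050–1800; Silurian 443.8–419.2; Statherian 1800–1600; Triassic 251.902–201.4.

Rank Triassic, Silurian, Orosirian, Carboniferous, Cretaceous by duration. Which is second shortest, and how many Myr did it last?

Triassic, 50.502 million years

Start − end for each: Triassic 251.902 − 201.4 = 50.502; Silurian 443.8 − 419.2 = 24.6; Orosirian 2050 − 1800 = 250; Carboniferous 358.9 − 298.9 = 60; Cretaceous 145 − 66 = 79.
Ranking these from shortest: Silurian < Triassic < Carboniferous < Cretaceous < Orosirian.
Position 2 in that ranking is Triassic, which lasted 50.502 Myr.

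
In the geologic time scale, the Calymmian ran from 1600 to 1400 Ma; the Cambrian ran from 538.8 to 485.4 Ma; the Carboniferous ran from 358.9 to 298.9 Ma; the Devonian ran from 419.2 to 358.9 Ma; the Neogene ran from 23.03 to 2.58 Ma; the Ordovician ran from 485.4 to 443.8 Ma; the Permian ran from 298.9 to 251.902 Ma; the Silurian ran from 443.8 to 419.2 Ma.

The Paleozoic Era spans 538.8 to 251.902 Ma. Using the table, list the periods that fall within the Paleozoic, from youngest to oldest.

Permian, Carboniferous, Devonian, Silurian, Ordovician, Cambrian

Periods with both bounds inside 538.8–251.902 Ma: Permian (298.9–251.902), Carboniferous (358.9–298.9), Devonian (419.2–358.9), Silurian (443.8–419.2), Ordovician (485.4–443.8), Cambrian (538.8–485.4).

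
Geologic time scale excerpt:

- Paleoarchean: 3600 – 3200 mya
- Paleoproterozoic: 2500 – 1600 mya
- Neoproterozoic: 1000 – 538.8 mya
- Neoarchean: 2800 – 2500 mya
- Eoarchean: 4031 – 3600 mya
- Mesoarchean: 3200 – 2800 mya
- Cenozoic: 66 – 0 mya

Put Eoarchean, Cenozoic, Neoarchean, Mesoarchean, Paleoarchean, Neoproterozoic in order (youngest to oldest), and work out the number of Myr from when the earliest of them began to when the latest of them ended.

From the excerpt: Eoarchean 4031–3600; Cenozoic 66–0; Neoarchean 2800–2500; Mesoarchean 3200–2800; Paleoarchean 3600–3200; Neoproterozoic 1000–538.8 (Ma).
Larger Ma is earlier, so the oldest is Eoarchean and the youngest is Cenozoic; youngest to oldest: Cenozoic, Neoproterozoic, Neoarchean, Mesoarchean, Paleoarchean, Eoarchean.
Oldest start 4031 minus youngest end 0 gives 4031 Myr overall.

Cenozoic → Neoproterozoic → Neoarchean → Mesoarchean → Paleoarchean → Eoarchean; total span 4031 Myr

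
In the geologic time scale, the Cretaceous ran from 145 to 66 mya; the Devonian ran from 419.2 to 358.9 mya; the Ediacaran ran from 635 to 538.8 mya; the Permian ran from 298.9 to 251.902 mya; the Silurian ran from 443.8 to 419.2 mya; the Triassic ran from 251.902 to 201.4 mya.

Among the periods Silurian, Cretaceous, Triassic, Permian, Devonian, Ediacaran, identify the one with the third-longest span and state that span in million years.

Durations: Silurian 24.6; Cretaceous 79; Triassic 50.502; Permian 46.998; Devonian 60.3; Ediacaran 96.2 Myr.
Sorted longest-first: Ediacaran (96.2), Cretaceous (79), Devonian (60.3), Triassic (50.502), Permian (46.998), Silurian (24.6).
The third longest is Devonian at 60.3 Myr.

Devonian, 60.3 million years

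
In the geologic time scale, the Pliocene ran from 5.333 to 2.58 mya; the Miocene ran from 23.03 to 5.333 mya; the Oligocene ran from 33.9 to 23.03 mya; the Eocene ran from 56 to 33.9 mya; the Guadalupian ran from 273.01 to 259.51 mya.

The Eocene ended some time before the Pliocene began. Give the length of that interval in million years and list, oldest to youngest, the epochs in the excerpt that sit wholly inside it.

28.567 million years; Oligocene, Miocene

End of Eocene = 33.9 Ma; start of Pliocene = 5.333 Ma.
Gap = 33.9 − 5.333 = 28.567 Myr.
Epochs wholly inside 33.9–5.333 Ma: Oligocene (33.9–23.03), Miocene (23.03–5.333).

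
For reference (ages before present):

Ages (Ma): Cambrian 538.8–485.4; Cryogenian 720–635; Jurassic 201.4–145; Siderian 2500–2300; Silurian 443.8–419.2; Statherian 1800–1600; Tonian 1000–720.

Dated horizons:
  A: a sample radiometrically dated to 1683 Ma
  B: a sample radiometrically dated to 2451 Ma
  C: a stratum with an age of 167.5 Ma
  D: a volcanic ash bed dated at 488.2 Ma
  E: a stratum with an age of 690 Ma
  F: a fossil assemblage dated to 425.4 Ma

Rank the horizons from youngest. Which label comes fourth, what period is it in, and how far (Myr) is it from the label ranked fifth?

E, in the Cryogenian; 993 million years to A

Smaller Ma means younger, so youngest first: C 167.5 < F 425.4 < D 488.2 < E 690 < A 1683 < B 2451.
Counting 4 along gives E (690 Ma); the excerpt puts that inside the Cryogenian, 720–635 Ma.
Next in line is A (1683 Ma), and 1683 − 690 = 993 Myr.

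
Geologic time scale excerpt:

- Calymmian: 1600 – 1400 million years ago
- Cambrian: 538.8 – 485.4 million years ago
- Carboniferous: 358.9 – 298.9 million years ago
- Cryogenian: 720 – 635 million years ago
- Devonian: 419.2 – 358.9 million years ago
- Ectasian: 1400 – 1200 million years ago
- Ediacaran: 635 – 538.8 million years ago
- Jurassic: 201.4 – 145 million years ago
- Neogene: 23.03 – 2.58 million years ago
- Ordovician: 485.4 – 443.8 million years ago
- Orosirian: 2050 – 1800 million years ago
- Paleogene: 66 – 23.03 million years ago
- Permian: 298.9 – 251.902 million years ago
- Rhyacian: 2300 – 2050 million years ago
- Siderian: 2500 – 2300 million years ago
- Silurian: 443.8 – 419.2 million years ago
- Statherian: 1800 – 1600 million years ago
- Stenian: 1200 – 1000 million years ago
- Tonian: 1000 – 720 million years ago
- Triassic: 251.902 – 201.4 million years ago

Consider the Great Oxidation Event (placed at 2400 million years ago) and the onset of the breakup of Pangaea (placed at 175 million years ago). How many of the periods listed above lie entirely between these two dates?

16

The older date is 2400 Ma and the younger is 175 Ma.
Periods with start < 2400 and end > 175 Ma: Rhyacian (2300–2050), Orosirian (2050–1800), Statherian (1800–1600), Calymmian (1600–1400), Ectasian (1400–1200), Stenian (1200–1000), Tonian (1000–720), Cryogenian (720–635), Ediacaran (635–538.8), Cambrian (538.8–485.4), Ordovician (485.4–443.8), Silurian (443.8–419.2), Devonian (419.2–358.9), Carboniferous (358.9–298.9), Permian (298.9–251.902), Triassic (251.902–201.4).
That is 16 complete periods.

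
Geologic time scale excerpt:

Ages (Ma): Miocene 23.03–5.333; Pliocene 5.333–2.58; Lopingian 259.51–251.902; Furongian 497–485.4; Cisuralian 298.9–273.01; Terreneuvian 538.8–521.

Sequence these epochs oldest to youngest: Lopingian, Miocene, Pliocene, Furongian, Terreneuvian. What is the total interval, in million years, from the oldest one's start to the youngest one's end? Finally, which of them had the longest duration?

Terreneuvian, Furongian, Lopingian, Miocene, Pliocene; total span 536.22 Myr; longest is Terreneuvian

From the excerpt: Lopingian 259.51–251.902; Miocene 23.03–5.333; Pliocene 5.333–2.58; Furongian 497–485.4; Terreneuvian 538.8–521 (Ma).
Larger Ma is earlier, so the oldest is Terreneuvian and the youngest is Pliocene; oldest to youngest: Terreneuvian, Furongian, Lopingian, Miocene, Pliocene.
Oldest start 538.8 minus youngest end 2.58 gives 536.22 Myr overall.
Individual lengths (start − end): Furongian 11.6; Terreneuvian 17.8; Lopingian 7.608; Miocene 17.697; Pliocene 2.753. The largest is Terreneuvian at 17.8 Myr.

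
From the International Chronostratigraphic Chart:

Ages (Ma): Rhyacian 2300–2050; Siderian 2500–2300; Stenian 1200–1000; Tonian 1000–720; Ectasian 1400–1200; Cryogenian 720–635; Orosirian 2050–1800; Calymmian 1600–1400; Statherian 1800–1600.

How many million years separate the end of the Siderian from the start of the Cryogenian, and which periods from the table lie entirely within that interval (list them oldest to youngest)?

The Siderian closes at 2300 Ma and the Cryogenian opens at 720 Ma, so the interval is 2300 − 720 = 1580 Myr.
A period fits inside if it starts at or after 2300 Ma and ends at or before 720 Ma; oldest first that gives Rhyacian, Orosirian, Statherian, Calymmian, Ectasian, Stenian, Tonian.

1580 million years; Rhyacian, Orosirian, Statherian, Calymmian, Ectasian, Stenian, Tonian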